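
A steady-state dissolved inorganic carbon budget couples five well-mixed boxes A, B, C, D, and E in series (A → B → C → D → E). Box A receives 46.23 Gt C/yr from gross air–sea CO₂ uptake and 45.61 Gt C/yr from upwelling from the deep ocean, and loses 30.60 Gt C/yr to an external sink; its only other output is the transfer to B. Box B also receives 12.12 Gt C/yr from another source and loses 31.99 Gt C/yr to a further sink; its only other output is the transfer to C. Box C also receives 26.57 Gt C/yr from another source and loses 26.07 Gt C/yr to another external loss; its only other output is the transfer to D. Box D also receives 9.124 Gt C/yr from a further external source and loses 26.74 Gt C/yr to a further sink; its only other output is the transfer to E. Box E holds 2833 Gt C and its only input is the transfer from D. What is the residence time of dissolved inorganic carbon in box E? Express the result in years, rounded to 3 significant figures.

Box A: F(A→B) = (46.23 + 45.61) − 30.60 = 61.240 Gt C/yr.
Box B: F(B→C) = (61.240 + 12.12) − 31.99 = 41.370 Gt C/yr.
Box C: F(C→D) = (41.370 + 26.57) − 26.07 = 41.870 Gt C/yr.
Box D: F(D→E) = (41.870 + 9.124) − 26.74 = 24.254 Gt C/yr.
Box E throughput = its input = 24.254 Gt C/yr; τ = 2833 / 24.254 = 116.8 yr.

117 yr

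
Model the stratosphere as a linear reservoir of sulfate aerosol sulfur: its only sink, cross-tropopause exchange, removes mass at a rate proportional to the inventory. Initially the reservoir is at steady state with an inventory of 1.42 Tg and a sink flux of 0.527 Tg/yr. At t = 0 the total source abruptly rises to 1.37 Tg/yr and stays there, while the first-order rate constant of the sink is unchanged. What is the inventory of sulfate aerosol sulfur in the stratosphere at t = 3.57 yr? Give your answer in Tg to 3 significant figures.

3.09 Tg

τ = M₀/F₀ = 1.42/0.527 = 2.694 yr; rate constant k = 1/τ.
New steady state M_∞ = F₁/k = F₁·τ = 1.37 × 2.694 = 3.6915 Tg.
M(t) = M_∞ + (M₀ − M_∞)·e^(−t/τ); t/τ = 3.57/2.694 = 1.325, so e^(−t/τ) = 0.2658.
M(t) = 3.6915 − 2.271 × 0.2658 = 3.0877 Tg.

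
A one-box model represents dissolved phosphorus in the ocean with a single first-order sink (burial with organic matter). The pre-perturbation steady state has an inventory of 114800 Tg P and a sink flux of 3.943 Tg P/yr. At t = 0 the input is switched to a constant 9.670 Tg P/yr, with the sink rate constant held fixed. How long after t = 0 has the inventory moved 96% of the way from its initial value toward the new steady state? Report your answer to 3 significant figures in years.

93700 yr

τ = M₀/F₀ = 114800/3.943 = 29110 yr.
The remaining gap fraction is e^(−t/τ); 96% covered ⇒ e^(−t/τ) = 0.0400.
t = −τ ln(0.0400) = 29110 × 3.219 = 93720 yr.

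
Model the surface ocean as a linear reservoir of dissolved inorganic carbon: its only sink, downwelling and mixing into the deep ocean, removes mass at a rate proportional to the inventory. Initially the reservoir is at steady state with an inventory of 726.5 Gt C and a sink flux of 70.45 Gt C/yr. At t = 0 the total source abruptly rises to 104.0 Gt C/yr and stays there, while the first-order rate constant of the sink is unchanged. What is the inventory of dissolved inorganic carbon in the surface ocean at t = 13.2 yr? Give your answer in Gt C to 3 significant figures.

976 Gt C

Residence time τ = M₀/F₀ = 10.31 yr. The eventual steady state is M_∞ = M₀·(F₁/F₀) = 726.5 × 104.0/70.45 = 1072.5 Gt C.
The anomaly ΔM(t) = M(t) − M_∞ decays as ΔM₀·e^(−t/τ) with ΔM₀ = 726.5 − 1072.5 = −346.0 Gt C.
At t = 13.2 yr, e^(−t/τ) = e^(−1.280) = 0.2780, so ΔM = −96.19 Gt C and M = 1072.5 − 96.19 = 976.29 Gt C.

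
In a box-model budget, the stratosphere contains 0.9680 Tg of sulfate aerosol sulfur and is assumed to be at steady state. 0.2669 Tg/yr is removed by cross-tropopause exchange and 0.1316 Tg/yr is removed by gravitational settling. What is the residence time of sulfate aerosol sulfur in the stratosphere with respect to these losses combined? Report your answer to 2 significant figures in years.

2.4 yr

Total removal = 0.2669 + 0.1316 = 0.39850 Tg/yr.
τ = M / ΣF_out = 0.9680 / 0.39850 = 2.429 yr.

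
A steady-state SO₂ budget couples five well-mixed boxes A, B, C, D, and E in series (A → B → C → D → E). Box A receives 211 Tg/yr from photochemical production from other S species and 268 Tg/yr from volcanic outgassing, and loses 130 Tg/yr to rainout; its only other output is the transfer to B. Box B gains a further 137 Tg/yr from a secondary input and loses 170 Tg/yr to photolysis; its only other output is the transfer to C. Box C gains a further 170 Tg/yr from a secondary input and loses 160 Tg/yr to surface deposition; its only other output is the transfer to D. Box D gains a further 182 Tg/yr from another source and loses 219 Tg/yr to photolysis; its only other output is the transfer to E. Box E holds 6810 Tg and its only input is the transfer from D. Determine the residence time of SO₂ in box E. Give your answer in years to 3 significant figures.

23.6 yr

Box A: F(A→B) = (211 + 268) − 130 = 349.00 Tg/yr.
Box B: F(B→C) = (349.00 + 137) − 170 = 316.00 Tg/yr.
Box C: F(C→D) = (316.00 + 170) − 160 = 326.00 Tg/yr.
Box D: F(D→E) = (326.00 + 182) − 219 = 289.00 Tg/yr.
Box E throughput = its input = 289.00 Tg/yr; τ = 6810 / 289.00 = 23.56 yr.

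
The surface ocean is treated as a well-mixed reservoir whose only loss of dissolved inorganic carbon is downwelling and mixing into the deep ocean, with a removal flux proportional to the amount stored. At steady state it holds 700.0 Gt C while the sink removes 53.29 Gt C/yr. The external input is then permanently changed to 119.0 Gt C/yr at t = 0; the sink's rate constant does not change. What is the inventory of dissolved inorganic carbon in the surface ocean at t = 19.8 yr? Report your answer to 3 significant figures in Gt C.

1370 Gt C

The sink rate constant is k = F₀/M₀ = 53.29/700.0 = 0.07613 yr⁻¹.
Solving dM/dt = F₁ − kM with M(0) = M₀ gives M(t) = F₁/k + (M₀ − F₁/k)·e^(−kt).
F₁/k = 119.0/0.07613 = 1563.1 Gt C; kt = 0.07613 × 19.8 = 1.507, e^(−kt) = 0.2215.
M(19.8) = 1563.1 + (700.0 − 1563.1) × 0.2215 = 1563.1 − 191.2 = 1372.0 Gt C.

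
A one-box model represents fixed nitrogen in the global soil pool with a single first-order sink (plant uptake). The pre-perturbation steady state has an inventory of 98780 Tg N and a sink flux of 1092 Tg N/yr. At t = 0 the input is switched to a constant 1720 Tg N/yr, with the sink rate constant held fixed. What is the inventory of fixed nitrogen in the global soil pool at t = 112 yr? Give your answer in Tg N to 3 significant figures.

139000 Tg N

The sink rate constant is k = F₀/M₀ = 1092/98780 = 0.01105 yr⁻¹.
Solving dM/dt = F₁ − kM with M(0) = M₀ gives M(t) = F₁/k + (M₀ − F₁/k)·e^(−kt).
F₁/k = 1720/0.01105 = 155590 Tg N; kt = 0.01105 × 112 = 1.238, e^(−kt) = 0.2899.
M(112) = 155590 + (98780 − 155590) × 0.2899 = 155590 − 16470 = 139120 Tg N.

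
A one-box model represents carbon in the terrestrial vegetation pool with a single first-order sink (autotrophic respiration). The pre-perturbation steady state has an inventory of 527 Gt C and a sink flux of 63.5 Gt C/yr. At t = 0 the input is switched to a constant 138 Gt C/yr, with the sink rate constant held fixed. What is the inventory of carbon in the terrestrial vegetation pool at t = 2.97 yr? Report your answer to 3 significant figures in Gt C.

Residence time τ = M₀/F₀ = 8.299 yr. The eventual steady state is M_∞ = M₀·(F₁/F₀) = 527 × 138/63.5 = 1145.3 Gt C.
The anomaly ΔM(t) = M(t) − M_∞ decays as ΔM₀·e^(−t/τ) with ΔM₀ = 527 − 1145.3 = −618.3 Gt C.
At t = 2.97 yr, e^(−t/τ) = e^(−0.3579) = 0.6992, so ΔM = −432.3 Gt C and M = 1145.3 − 432.3 = 713.00 Gt C.

713 Gt C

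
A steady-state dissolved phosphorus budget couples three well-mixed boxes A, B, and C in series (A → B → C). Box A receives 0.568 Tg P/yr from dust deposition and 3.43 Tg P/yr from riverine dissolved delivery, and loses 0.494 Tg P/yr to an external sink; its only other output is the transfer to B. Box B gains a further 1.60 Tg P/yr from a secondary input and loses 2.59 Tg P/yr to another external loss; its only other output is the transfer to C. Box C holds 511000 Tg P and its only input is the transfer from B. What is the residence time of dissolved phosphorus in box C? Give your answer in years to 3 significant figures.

Box A: F(A→B) = (0.568 + 3.43) − 0.494 = 3.5040 Tg P/yr.
Box B: F(B→C) = (3.5040 + 1.60) − 2.59 = 2.5140 Tg P/yr.
Box C throughput = its input = 2.5140 Tg P/yr; τ = 511000 / 2.5140 = 203300 yr.

203000 yr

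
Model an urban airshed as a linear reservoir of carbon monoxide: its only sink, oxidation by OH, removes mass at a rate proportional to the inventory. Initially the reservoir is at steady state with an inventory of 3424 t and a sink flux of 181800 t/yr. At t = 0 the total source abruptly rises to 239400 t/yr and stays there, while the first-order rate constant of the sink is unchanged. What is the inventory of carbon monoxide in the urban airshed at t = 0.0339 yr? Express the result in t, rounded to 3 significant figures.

4330 t

τ = M₀/F₀ = 3424/181800 = 0.01883 yr; rate constant k = 1/τ.
New steady state M_∞ = F₁/k = F₁·τ = 239400 × 0.01883 = 4508.8 t.
M(t) = M_∞ + (M₀ − M_∞)·e^(−t/τ); t/τ = 0.0339/0.01883 = 1.800, so e^(−t/τ) = 0.1653.
M(t) = 4508.8 − 1085 × 0.1653 = 4329.5 t.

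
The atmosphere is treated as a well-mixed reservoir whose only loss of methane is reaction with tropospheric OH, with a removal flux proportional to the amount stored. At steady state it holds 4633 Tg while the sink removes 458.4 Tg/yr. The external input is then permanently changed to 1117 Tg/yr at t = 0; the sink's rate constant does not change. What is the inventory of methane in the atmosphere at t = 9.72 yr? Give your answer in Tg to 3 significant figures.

8750 Tg

τ = M₀/F₀ = 4633/458.4 = 10.11 yr; rate constant k = 1/τ.
New steady state M_∞ = F₁/k = F₁·τ = 1117 × 10.11 = 11289 Tg.
M(t) = M_∞ + (M₀ − M_∞)·e^(−t/τ); t/τ = 9.72/10.11 = 0.9617, so e^(−t/τ) = 0.3822.
M(t) = 11289 − 6656 × 0.3822 = 8745.1 Tg.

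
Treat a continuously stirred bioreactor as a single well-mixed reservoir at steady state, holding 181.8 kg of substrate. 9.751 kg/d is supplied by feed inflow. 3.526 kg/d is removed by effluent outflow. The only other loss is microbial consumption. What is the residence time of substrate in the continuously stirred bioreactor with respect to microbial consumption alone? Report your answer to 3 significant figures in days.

At steady state ΣF_in = ΣF_out.
ΣF_in = 9.7510 kg/d.
Microbial consumption flux = ΣF_in − (3.526) = 9.7510 − 3.526 = 6.225 kg/d.
τ = M / F = 181.8 / 6.225 = 29.20 d.

29.2 d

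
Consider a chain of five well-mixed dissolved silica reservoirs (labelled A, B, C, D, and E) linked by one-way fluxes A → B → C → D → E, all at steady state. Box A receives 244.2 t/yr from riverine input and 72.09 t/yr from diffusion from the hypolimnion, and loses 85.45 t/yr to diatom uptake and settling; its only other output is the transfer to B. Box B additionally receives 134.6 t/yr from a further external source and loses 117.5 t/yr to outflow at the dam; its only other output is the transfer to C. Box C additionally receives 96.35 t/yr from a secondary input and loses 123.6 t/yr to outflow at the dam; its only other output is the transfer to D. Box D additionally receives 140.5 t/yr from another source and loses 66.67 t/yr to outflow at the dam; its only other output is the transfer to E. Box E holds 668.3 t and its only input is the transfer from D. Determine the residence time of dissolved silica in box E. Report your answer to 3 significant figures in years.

Box A: F(A→B) = (244.2 + 72.09) − 85.45 = 230.84 t/yr.
Box B: F(B→C) = (230.84 + 134.6) − 117.5 = 247.94 t/yr.
Box C: F(C→D) = (247.94 + 96.35) − 123.6 = 220.69 t/yr.
Box D: F(D→E) = (220.69 + 140.5) − 66.67 = 294.52 t/yr.
Box E throughput = its input = 294.52 t/yr; τ = 668.3 / 294.52 = 2.269 yr.

2.27 yr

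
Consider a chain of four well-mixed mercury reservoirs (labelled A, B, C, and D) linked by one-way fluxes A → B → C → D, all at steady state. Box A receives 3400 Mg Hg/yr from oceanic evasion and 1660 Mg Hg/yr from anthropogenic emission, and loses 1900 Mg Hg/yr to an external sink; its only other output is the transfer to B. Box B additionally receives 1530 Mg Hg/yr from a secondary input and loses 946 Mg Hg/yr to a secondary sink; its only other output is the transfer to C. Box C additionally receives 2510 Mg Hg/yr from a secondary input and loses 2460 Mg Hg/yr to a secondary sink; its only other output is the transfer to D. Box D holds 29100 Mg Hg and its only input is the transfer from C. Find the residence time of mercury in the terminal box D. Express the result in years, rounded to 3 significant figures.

Box A: F(A→B) = (3400 + 1660) − 1900 = 3160.0 Mg Hg/yr.
Box B: F(B→C) = (3160.0 + 1530) − 946 = 3744.0 Mg Hg/yr.
Box C: F(C→D) = (3744.0 + 2510) − 2460 = 3794.0 Mg Hg/yr.
Box D throughput = its input = 3794.0 Mg Hg/yr; τ = 29100 / 3794.0 = 7.670 yr.

7.67 yr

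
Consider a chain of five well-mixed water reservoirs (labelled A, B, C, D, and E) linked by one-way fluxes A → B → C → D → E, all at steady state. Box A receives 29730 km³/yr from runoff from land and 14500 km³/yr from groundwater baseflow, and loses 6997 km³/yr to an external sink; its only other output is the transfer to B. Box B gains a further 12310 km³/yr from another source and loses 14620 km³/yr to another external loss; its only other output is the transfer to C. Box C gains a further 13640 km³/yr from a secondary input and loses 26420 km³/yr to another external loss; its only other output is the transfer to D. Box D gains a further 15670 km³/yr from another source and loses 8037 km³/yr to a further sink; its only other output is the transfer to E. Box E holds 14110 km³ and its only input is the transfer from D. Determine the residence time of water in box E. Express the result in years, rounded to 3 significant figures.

Box A: F(A→B) = (29730 + 14500) − 6997 = 37233 km³/yr.
Box B: F(B→C) = (37233 + 12310) − 14620 = 34923 km³/yr.
Box C: F(C→D) = (34923 + 13640) − 26420 = 22143 km³/yr.
Box D: F(D→E) = (22143 + 15670) − 8037 = 29776 km³/yr.
Box E throughput = its input = 29776 km³/yr; τ = 14110 / 29776 = 0.4739 yr.

0.474 yr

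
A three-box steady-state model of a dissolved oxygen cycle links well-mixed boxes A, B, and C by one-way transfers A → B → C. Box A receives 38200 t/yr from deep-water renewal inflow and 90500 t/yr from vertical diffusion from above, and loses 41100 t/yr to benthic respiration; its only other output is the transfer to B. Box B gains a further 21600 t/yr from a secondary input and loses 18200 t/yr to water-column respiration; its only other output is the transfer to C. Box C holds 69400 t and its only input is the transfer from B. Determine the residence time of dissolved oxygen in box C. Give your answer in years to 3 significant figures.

0.763 yr

Box A: F(A→B) = (38200 + 90500) − 41100 = 87600 t/yr.
Box B: F(B→C) = (87600 + 21600) − 18200 = 91000 t/yr.
Box C throughput = its input = 91000 t/yr; τ = 69400 / 91000 = 0.7626 yr.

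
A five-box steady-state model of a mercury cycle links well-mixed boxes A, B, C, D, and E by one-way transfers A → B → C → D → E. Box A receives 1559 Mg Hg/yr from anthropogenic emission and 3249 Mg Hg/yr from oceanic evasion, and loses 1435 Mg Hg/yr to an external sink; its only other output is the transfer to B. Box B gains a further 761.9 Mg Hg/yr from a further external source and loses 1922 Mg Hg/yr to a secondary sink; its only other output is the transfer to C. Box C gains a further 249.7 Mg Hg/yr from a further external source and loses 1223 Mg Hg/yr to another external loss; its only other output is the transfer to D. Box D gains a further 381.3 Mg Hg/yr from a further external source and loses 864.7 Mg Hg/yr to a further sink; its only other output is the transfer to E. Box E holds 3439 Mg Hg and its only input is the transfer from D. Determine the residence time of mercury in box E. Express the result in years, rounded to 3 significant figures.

4.55 yr

Box A: F(A→B) = (1559 + 3249) − 1435 = 3373.0 Mg Hg/yr.
Box B: F(B→C) = (3373.0 + 761.9) − 1922 = 2212.9 Mg Hg/yr.
Box C: F(C→D) = (2212.9 + 249.7) − 1223 = 1239.6 Mg Hg/yr.
Box D: F(D→E) = (1239.6 + 381.3) − 864.7 = 756.20 Mg Hg/yr.
Box E throughput = its input = 756.20 Mg Hg/yr; τ = 3439 / 756.20 = 4.548 yr.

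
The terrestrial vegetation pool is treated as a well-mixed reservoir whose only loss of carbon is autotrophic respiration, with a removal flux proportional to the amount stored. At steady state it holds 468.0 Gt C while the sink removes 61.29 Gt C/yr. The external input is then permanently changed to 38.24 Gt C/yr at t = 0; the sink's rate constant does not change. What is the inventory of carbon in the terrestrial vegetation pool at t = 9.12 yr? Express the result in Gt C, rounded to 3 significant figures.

Residence time τ = M₀/F₀ = 7.636 yr. The eventual steady state is M_∞ = M₀·(F₁/F₀) = 468.0 × 38.24/61.29 = 291.99 Gt C.
The anomaly ΔM(t) = M(t) − M_∞ decays as ΔM₀·e^(−t/τ) with ΔM₀ = 468.0 − 291.99 = 176.0 Gt C.
At t = 9.12 yr, e^(−t/τ) = e^(−1.194) = 0.3029, so ΔM = 53.31 Gt C and M = 291.99 + 53.31 = 345.31 Gt C.

345 Gt C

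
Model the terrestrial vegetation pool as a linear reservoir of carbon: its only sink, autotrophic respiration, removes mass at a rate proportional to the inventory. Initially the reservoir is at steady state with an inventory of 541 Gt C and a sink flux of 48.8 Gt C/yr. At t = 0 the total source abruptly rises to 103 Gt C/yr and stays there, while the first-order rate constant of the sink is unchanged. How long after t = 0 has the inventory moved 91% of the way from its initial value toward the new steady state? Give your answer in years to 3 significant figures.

26.7 yr

τ = M₀/F₀ = 541/48.8 = 11.09 yr.
The remaining gap fraction is e^(−t/τ); 91% covered ⇒ e^(−t/τ) = 0.0900.
t = −τ ln(0.0900) = 11.09 × 2.408 = 26.69 yr.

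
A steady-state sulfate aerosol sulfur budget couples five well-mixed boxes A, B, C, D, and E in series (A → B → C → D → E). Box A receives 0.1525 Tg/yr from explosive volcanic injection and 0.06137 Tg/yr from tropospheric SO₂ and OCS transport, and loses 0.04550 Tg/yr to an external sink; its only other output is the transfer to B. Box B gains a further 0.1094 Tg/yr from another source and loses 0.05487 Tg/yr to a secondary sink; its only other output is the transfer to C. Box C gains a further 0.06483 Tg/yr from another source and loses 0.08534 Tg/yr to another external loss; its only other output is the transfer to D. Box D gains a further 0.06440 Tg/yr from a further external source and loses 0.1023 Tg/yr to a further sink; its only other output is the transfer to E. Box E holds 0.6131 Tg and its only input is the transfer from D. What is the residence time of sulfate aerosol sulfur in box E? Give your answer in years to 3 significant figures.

3.73 yr

Box A: F(A→B) = (0.1525 + 0.06137) − 0.04550 = 0.16837 Tg/yr.
Box B: F(B→C) = (0.16837 + 0.1094) − 0.05487 = 0.22290 Tg/yr.
Box C: F(C→D) = (0.22290 + 0.06483) − 0.08534 = 0.20239 Tg/yr.
Box D: F(D→E) = (0.20239 + 0.06440) − 0.1023 = 0.16449 Tg/yr.
Box E throughput = its input = 0.16449 Tg/yr; τ = 0.6131 / 0.16449 = 3.727 yr.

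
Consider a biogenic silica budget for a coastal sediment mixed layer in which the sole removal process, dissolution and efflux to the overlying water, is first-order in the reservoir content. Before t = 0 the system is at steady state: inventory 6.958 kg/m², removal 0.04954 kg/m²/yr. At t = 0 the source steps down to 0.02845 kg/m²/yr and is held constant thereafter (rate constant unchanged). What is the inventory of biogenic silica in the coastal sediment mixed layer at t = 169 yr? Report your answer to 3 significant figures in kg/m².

4.89 kg/m²

τ = M₀/F₀ = 6.958/0.04954 = 140.5 yr; rate constant k = 1/τ.
New steady state M_∞ = F₁/k = F₁·τ = 0.02845 × 140.5 = 3.9959 kg/m².
M(t) = M_∞ + (M₀ − M_∞)·e^(−t/τ); t/τ = 169/140.5 = 1.203, so e^(−t/τ) = 0.3002.
M(t) = 3.9959 + 2.962 × 0.3002 = 4.8851 kg/m².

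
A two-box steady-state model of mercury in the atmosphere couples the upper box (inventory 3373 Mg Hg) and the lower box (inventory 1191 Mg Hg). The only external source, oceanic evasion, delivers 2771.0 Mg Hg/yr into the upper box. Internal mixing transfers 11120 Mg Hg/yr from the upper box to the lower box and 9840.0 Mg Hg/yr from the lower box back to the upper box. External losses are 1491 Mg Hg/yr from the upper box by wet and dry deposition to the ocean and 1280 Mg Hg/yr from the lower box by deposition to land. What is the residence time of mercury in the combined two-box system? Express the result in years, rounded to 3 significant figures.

For the system as a whole, the A↔B exchange is internal and contributes nothing to the throughput; only the external sinks remove mass.
M_total = 3373 + 1191 = 4564.0 Mg Hg.
ΣF_external_out = 1491 + 1280 = 2771.0 Mg Hg/yr.
τ = M_total / ΣF_ext = 4564.0 / 2771.0 = 1.647 yr.

1.65 yr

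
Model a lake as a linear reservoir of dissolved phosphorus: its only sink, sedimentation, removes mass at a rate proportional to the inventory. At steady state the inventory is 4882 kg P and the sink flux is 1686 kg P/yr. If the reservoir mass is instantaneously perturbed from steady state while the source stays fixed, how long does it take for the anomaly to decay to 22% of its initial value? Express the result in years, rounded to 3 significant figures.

For a linear reservoir the anomaly decays as exp(−t/τ) with τ = M/F = 4882/1686 = 2.896 yr.
exp(−t/τ) = 0.22 ⇒ t = −τ ln(0.22) = 2.896 × 1.514 = 4.384 yr.

4.38 yr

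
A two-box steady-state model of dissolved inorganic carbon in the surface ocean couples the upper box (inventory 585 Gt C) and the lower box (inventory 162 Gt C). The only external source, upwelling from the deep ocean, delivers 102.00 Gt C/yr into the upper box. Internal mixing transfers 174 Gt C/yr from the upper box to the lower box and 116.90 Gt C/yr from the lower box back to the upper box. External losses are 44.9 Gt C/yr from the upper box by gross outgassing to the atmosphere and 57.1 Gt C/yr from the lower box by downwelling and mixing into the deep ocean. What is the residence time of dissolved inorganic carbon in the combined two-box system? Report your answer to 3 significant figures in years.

Residence time in the combined system uses the total inventory and the total *external* removal — internal exchanges between the two boxes cancel.
M_total = 585 + 162 = 747.00 Gt C.
ΣF_external_out = 44.9 + 57.1 = 102.00 Gt C/yr.
τ = M_total / ΣF_ext = 747.00 / 102.00 = 7.324 yr.

7.32 yr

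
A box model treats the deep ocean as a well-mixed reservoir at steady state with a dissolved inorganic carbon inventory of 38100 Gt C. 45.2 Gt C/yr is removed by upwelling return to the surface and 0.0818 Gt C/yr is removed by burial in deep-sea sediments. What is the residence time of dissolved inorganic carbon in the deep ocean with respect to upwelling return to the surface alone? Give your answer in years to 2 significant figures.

840 yr

Residence time with respect to a single sink: τ = M / F_sink.
τ = 38100 / 45.2 = 842.9 yr.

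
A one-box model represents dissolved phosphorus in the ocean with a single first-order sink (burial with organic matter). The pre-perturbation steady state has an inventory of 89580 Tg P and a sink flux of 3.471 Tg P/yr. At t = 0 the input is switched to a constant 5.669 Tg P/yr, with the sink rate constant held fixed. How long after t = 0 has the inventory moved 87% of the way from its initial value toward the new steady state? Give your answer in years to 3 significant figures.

52700 yr

τ = M₀/F₀ = 89580/3.471 = 25810 yr.
The remaining gap fraction is e^(−t/τ); 87% covered ⇒ e^(−t/τ) = 0.130.
t = −τ ln(0.130) = 25810 × 2.040 = 52650 yr.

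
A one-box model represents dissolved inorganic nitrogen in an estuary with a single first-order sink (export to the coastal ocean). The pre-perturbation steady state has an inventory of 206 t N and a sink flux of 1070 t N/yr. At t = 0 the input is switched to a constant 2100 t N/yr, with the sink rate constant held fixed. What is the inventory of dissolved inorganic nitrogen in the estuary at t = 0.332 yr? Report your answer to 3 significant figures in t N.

369 t N

Residence time τ = M₀/F₀ = 0.1925 yr. The eventual steady state is M_∞ = M₀·(F₁/F₀) = 206 × 2100/1070 = 404.30 t N.
The anomaly ΔM(t) = M(t) − M_∞ decays as ΔM₀·e^(−t/τ) with ΔM₀ = 206 − 404.30 = −198.3 t N.
At t = 0.332 yr, e^(−t/τ) = e^(−1.724) = 0.1783, so ΔM = −35.35 t N and M = 404.30 − 35.35 = 368.95 t N.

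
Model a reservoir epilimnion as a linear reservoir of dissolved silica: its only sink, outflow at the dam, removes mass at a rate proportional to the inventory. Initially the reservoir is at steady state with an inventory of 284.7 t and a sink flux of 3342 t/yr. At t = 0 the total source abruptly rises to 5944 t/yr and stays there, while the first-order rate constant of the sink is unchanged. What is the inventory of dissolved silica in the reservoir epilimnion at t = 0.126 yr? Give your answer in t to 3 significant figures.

The sink rate constant is k = F₀/M₀ = 3342/284.7 = 11.74 yr⁻¹.
Solving dM/dt = F₁ − kM with M(0) = M₀ gives M(t) = F₁/k + (M₀ − F₁/k)·e^(−kt).
F₁/k = 5944/11.74 = 506.36 t; kt = 11.74 × 0.126 = 1.479, e^(−kt) = 0.2278.
M(0.126) = 506.36 + (284.7 − 506.36) × 0.2278 = 506.36 − 50.51 = 455.86 t.

456 t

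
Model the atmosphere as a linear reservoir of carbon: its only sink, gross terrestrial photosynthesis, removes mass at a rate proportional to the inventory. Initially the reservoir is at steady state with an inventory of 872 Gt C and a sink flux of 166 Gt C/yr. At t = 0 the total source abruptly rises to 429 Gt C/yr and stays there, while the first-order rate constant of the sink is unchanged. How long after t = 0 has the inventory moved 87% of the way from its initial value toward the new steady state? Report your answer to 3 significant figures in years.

10.7 yr

τ = M₀/F₀ = 872/166 = 5.253 yr.
The remaining gap fraction is e^(−t/τ); 87% covered ⇒ e^(−t/τ) = 0.130.
t = −τ ln(0.130) = 5.253 × 2.040 = 10.72 yr.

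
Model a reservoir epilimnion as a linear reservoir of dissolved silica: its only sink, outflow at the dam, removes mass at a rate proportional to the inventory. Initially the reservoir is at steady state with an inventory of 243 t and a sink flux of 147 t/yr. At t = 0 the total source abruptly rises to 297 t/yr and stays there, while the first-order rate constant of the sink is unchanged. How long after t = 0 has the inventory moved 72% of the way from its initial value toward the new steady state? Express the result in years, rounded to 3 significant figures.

2.10 yr

τ = M₀/F₀ = 243/147 = 1.653 yr.
The remaining gap fraction is e^(−t/τ); 72% covered ⇒ e^(−t/τ) = 0.280.
t = −τ ln(0.280) = 1.653 × 1.273 = 2.104 yr.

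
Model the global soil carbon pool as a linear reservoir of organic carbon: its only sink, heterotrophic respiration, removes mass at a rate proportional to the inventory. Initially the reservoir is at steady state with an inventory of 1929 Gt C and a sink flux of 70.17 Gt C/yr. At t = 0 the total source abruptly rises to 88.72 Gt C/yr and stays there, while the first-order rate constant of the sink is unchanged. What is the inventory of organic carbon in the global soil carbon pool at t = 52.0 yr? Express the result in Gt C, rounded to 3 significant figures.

2360 Gt C

The sink rate constant is k = F₀/M₀ = 70.17/1929 = 0.03638 yr⁻¹.
Solving dM/dt = F₁ − kM with M(0) = M₀ gives M(t) = F₁/k + (M₀ − F₁/k)·e^(−kt).
F₁/k = 88.72/0.03638 = 2438.9 Gt C; kt = 0.03638 × 52.0 = 1.892, e^(−kt) = 0.1508.
M(52.0) = 2438.9 + (1929 − 2438.9) × 0.1508 = 2438.9 − 76.92 = 2362.0 Gt C.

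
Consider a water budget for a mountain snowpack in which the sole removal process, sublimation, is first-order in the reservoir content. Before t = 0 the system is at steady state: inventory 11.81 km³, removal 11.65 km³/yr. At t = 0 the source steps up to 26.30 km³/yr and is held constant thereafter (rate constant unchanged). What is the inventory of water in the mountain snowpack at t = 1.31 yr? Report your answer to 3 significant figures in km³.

22.6 km³

τ = M₀/F₀ = 11.81/11.65 = 1.014 yr; rate constant k = 1/τ.
New steady state M_∞ = F₁/k = F₁·τ = 26.30 × 1.014 = 26.661 km³.
M(t) = M_∞ + (M₀ − M_∞)·e^(−t/τ); t/τ = 1.31/1.014 = 1.292, so e^(−t/τ) = 0.2747.
M(t) = 26.661 − 14.85 × 0.2747 = 22.582 km³.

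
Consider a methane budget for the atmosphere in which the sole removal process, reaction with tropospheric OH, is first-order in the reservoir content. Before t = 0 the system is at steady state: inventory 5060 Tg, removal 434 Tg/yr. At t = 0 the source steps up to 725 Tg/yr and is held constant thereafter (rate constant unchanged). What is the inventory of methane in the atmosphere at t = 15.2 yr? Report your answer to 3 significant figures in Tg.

7530 Tg

τ = M₀/F₀ = 5060/434 = 11.66 yr; rate constant k = 1/τ.
New steady state M_∞ = F₁/k = F₁·τ = 725 × 11.66 = 8452.8 Tg.
M(t) = M_∞ + (M₀ − M_∞)·e^(−t/τ); t/τ = 15.2/11.66 = 1.304, so e^(−t/τ) = 0.2715.
M(t) = 8452.8 − 3393 × 0.2715 = 7531.6 Tg.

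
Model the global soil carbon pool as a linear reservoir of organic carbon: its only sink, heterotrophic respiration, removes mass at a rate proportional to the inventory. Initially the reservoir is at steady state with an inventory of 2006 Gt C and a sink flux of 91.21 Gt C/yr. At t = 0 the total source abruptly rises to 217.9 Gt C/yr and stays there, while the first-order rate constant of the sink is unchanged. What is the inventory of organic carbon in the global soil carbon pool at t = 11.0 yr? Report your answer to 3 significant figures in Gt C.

τ = M₀/F₀ = 2006/91.21 = 21.99 yr; rate constant k = 1/τ.
New steady state M_∞ = F₁/k = F₁·τ = 217.9 × 21.99 = 4792.3 Gt C.
M(t) = M_∞ + (M₀ − M_∞)·e^(−t/τ); t/τ = 11.0/21.99 = 0.5002, so e^(−t/τ) = 0.6064.
M(t) = 4792.3 − 2786 × 0.6064 = 3102.6 Gt C.

3100 Gt C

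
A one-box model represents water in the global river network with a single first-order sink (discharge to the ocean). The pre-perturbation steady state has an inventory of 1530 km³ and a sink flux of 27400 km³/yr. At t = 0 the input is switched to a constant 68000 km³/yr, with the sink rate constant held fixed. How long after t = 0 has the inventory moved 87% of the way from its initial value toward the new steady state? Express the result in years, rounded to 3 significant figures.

0.114 yr

τ = M₀/F₀ = 1530/27400 = 0.05584 yr.
The remaining gap fraction is e^(−t/τ); 87% covered ⇒ e^(−t/τ) = 0.130.
t = −τ ln(0.130) = 0.05584 × 2.040 = 0.1139 yr.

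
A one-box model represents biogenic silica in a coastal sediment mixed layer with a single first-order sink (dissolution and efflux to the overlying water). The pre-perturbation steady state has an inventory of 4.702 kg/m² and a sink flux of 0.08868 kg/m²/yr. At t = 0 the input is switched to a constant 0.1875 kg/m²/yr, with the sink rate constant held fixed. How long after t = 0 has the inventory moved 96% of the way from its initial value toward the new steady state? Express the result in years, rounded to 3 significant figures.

171 yr

τ = M₀/F₀ = 4.702/0.08868 = 53.02 yr.
The remaining gap fraction is e^(−t/τ); 96% covered ⇒ e^(−t/τ) = 0.0400.
t = −τ ln(0.0400) = 53.02 × 3.219 = 170.7 yr.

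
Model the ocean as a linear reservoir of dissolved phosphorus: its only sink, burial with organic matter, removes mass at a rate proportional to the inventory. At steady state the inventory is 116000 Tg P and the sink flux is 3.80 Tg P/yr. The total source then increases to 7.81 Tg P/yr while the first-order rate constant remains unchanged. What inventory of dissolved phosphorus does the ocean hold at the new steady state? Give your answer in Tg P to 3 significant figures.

Rate constant k = F/M = 3.80 / 116000 = 3.276×10^-5 yr⁻¹.
At the new steady state, source = k·M_new ⇒ M_new = 7.81 / 3.276×10^-5 = 238400 Tg P.
(Equivalently M_new = M × F_new/F_old = 116000 × 7.81/3.80.)

238000 Tg P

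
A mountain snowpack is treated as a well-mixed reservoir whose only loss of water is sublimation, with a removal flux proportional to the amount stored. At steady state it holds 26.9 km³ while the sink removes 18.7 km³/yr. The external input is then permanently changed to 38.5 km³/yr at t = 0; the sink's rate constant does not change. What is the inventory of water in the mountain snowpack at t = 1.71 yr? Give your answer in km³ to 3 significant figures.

46.7 km³

The sink rate constant is k = F₀/M₀ = 18.7/26.9 = 0.6952 yr⁻¹.
Solving dM/dt = F₁ − kM with M(0) = M₀ gives M(t) = F₁/k + (M₀ − F₁/k)·e^(−kt).
F₁/k = 38.5/0.6952 = 55.382 km³; kt = 0.6952 × 1.71 = 1.189, e^(−kt) = 0.3046.
M(1.71) = 55.382 + (26.9 − 55.382) × 0.3046 = 55.382 − 8.676 = 46.706 km³.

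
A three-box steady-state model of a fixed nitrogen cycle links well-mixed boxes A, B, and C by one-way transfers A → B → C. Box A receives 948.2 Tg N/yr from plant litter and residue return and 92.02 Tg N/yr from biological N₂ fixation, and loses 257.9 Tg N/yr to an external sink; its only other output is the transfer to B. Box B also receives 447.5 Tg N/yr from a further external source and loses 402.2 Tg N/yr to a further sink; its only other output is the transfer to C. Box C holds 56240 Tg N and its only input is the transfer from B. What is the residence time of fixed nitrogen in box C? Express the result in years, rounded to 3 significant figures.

68.0 yr

Box A: F(A→B) = (948.2 + 92.02) − 257.9 = 782.32 Tg N/yr.
Box B: F(B→C) = (782.32 + 447.5) − 402.2 = 827.62 Tg N/yr.
Box C throughput = its input = 827.62 Tg N/yr; τ = 56240 / 827.62 = 67.95 yr.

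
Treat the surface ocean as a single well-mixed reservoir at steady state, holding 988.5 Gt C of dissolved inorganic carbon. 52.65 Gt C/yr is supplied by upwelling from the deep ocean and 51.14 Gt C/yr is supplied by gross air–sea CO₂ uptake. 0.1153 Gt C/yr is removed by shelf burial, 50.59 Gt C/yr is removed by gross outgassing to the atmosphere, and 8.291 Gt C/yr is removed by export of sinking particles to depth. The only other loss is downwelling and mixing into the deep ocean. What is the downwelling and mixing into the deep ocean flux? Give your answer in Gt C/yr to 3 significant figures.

44.8 Gt C/yr

At steady state ΣF_in = ΣF_out.
ΣF_in = 52.65 + 51.14 = 103.79 Gt C/yr.
Downwelling and mixing into the deep ocean flux = ΣF_in − (0.1153 + 50.59 + 8.291) = 103.79 − 59.00 = 44.79 Gt C/yr.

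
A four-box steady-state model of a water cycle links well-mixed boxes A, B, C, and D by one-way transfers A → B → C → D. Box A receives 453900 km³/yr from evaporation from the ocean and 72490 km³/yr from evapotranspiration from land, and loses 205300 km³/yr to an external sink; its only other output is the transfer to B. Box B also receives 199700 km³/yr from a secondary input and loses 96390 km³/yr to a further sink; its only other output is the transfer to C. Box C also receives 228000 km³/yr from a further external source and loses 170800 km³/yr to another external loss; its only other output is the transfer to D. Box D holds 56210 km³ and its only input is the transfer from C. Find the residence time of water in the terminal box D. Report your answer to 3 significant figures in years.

Box A: F(A→B) = (453900 + 72490) − 205300 = 321090 km³/yr.
Box B: F(B→C) = (321090 + 199700) − 96390 = 424400 km³/yr.
Box C: F(C→D) = (424400 + 228000) − 170800 = 481600 km³/yr.
Box D throughput = its input = 481600 km³/yr; τ = 56210 / 481600 = 0.1167 yr.

0.117 yr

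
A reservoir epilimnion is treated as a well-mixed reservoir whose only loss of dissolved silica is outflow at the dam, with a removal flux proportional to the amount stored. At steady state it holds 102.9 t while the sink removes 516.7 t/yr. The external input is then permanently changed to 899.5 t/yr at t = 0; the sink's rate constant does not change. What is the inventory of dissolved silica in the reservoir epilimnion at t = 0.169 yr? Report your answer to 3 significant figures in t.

Residence time τ = M₀/F₀ = 0.1991 yr. The eventual steady state is M_∞ = M₀·(F₁/F₀) = 102.9 × 899.5/516.7 = 179.13 t.
The anomaly ΔM(t) = M(t) − M_∞ decays as ΔM₀·e^(−t/τ) with ΔM₀ = 102.9 − 179.13 = −76.23 t.
At t = 0.169 yr, e^(−t/τ) = e^(−0.8486) = 0.4280, so ΔM = −32.63 t and M = 179.13 − 32.63 = 146.51 t.

147 t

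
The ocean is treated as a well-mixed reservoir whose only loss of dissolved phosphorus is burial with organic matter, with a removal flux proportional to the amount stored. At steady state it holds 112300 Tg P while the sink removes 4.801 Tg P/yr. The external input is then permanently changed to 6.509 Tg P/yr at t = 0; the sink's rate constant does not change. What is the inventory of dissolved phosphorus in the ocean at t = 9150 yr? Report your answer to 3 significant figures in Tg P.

Residence time τ = M₀/F₀ = 23390 yr. The eventual steady state is M_∞ = M₀·(F₁/F₀) = 112300 × 6.509/4.801 = 152250 Tg P.
The anomaly ΔM(t) = M(t) − M_∞ decays as ΔM₀·e^(−t/τ) with ΔM₀ = 112300 − 152250 = −39950 Tg P.
At t = 9150 yr, e^(−t/τ) = e^(−0.3912) = 0.6763, so ΔM = −27020 Tg P and M = 152250 − 27020 = 125230 Tg P.

125000 Tg P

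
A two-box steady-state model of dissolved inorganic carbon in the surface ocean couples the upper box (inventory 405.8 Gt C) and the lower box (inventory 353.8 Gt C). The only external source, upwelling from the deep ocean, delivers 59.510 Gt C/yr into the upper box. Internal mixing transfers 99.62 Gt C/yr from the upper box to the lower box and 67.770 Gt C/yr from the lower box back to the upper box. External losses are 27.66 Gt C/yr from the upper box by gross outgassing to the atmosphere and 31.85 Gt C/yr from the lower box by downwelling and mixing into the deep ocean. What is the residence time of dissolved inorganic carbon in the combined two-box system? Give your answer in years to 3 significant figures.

Treat the two boxes together as one reservoir: the mixing fluxes between them are internal recycling, so τ = ΣM / Σ(external losses).
M_total = 405.8 + 353.8 = 759.60 Gt C.
ΣF_external_out = 27.66 + 31.85 = 59.510 Gt C/yr.
τ = M_total / ΣF_ext = 759.60 / 59.510 = 12.76 yr.

12.8 yr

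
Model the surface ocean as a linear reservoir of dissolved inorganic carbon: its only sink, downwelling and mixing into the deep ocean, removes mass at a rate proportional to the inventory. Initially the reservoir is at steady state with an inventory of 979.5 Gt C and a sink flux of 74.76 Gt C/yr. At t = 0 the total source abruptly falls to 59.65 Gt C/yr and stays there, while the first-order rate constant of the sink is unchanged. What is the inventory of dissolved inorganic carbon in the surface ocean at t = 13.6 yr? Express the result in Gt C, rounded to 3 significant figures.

852 Gt C

τ = M₀/F₀ = 979.5/74.76 = 13.10 yr; rate constant k = 1/τ.
New steady state M_∞ = F₁/k = F₁·τ = 59.65 × 13.10 = 781.53 Gt C.
M(t) = M_∞ + (M₀ − M_∞)·e^(−t/τ); t/τ = 13.6/13.10 = 1.038, so e^(−t/τ) = 0.3542.
M(t) = 781.53 + 198.0 × 0.3542 = 851.64 Gt C.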